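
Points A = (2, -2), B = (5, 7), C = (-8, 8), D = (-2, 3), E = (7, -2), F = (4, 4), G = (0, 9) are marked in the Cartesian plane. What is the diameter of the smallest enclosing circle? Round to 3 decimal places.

18.028

By Welzl's lemma the MEC is supported by two points (diametrically opposite) or three points (on a circumcircle).
The farthest pair is C–E with squared distance 325. The circle on this segment as diameter has centre (-0.5, 3) and r² = 325/4 = 81.25.
Check A: distance² to centre = 31.25 ≤ 81.25, so it lies inside.
All remaining points lie in this disk, and no smaller disk contains both endpoints, so this is the minimum enclosing circle.
Diameter = 2r = 2√(81.25) ≈ 18.028.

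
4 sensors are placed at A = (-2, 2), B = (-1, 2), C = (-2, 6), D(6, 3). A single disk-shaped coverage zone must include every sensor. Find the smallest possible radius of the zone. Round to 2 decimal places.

A smallest enclosing disk is always determined by at most three of the input points on its boundary.
The minimum enclosing circle is determined by three boundary points: A, C, D.
Their circumcentre is (1.8125, 4) with r² = 18.53515625.
The farthest remaining point B is at distance² 11.91015625 ≤ 18.53515625.
r = √(18.53515625) ≈ 4.31.

4.31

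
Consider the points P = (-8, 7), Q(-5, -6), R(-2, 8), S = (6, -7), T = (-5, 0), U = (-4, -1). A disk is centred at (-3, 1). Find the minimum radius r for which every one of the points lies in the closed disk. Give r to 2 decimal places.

12.04

The required radius is the distance from (-3, 1) to the farthest point.
Squared distances: 61, 53, 50, 145, 5, 5.
Maximum is 145, attained at S.
r = √145 ≈ 12.04.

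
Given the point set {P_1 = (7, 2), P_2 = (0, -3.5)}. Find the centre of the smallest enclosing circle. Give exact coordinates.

The smallest circle enclosing two points has them as diameter endpoints.
Centre = midpoint = (3.5, -0.75); r² = |P_1P_2|²/4 = 79.25/4 = 19.8125.
Centre = (3.5, -0.75).

(3.5, -0.75)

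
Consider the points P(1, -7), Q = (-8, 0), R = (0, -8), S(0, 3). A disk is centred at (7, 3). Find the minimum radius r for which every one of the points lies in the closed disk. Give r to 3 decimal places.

The required radius is the distance from (7, 3) to the farthest point.
Squared distances: 136, 234, 170, 49.
Maximum is 234, attained at Q.
r = √234 ≈ 15.297.

15.297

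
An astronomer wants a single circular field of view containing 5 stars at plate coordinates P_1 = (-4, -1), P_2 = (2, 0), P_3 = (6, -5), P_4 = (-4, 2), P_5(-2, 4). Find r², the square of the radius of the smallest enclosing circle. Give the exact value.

21605/578

A smallest enclosing disk is always determined by at most three of the input points on its boundary.
The minimum enclosing circle is determined by three boundary points: P_3, P_4, P_5.
Their circumcentre is (41/34, -41/34) with r² = 21605/578.
The farthest remaining point P_1 is at distance² 15689/578 ≤ 21605/578.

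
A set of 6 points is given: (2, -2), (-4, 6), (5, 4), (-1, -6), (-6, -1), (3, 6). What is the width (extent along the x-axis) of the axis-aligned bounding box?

11

max x = 5, min x = -6, so width = 11.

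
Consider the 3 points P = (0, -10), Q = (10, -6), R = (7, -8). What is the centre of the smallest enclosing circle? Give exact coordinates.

Side lengths²: PQ² = 116, PR² = 53, QR² = 13.
Since PQ² = 116 ≥ 53 + 13 = 66, the angle opposite PQ is not acute, so the smallest enclosing circle has PQ as diameter.
Centre = midpoint of PQ = (5, -8), r² = 116/4 = 29.
Centre = (5, -8).

(5, -8)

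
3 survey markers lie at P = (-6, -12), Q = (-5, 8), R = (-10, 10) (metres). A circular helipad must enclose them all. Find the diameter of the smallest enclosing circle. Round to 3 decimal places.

22.361

Side lengths²: PQ² = 401, PR² = 500, QR² = 29.
Since PR² = 500 ≥ 401 + 29 = 430, the angle opposite PR is not acute, so the smallest enclosing circle has PR as diameter.
Centre = midpoint of PR = (-8, -1), r² = 500/4 = 125.
Diameter = 2r = 2√125 ≈ 22.361.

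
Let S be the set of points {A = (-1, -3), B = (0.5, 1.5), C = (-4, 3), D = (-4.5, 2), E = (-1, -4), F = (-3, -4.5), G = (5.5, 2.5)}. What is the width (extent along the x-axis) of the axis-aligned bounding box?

10

max x = 5.5, min x = -4.5, so width = 10.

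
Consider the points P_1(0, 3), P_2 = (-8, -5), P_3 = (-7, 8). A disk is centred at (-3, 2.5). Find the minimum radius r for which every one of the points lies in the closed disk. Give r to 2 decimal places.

The required radius is the distance from (-3, 2.5) to the farthest point.
Squared distances: 9.25, 81.25, 46.25.
Maximum is 81.25, attained at P_2.
r = √(81.25) ≈ 9.01.

9.01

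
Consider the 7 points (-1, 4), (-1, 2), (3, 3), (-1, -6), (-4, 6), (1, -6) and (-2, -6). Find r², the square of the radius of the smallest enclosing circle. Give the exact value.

By Welzl's lemma the MEC is supported by two points (diametrically opposite) or three points (on a circumcircle).
The farthest pair is (-4, 6)–(1, -6) with squared distance 169. The circle on this segment as diameter has centre (-1.5, 0) and r² = 169/4 = 42.25.
Check (-1, 4): distance² to centre = 16.25 ≤ 42.25, so it lies inside.
All remaining points lie in this disk, and no smaller disk contains both endpoints, so this is the minimum enclosing circle.

42.25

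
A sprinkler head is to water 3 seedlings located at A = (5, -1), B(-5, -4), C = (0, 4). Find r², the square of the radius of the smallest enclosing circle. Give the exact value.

9701/338

Side lengths²: AB² = 109, AC² = 50, BC² = 89.
Since AB² = 109 < 89 + 50 = 139, the triangle is acute, so the smallest enclosing circle is the circumcircle.
Circumcentre = (-9/26, -35/26), r² = 9701/338.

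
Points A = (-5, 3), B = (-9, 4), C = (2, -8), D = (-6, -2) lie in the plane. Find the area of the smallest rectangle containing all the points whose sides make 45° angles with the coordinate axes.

69

In coordinates u = x + y, v = x − y the rectangle is axis-aligned; the map (x,y)→(u,v) scales areas by 2.
u-values: -2, -5, -6, -8; range = -2 − (-8) = 6.
v-values: -8, -13, 10, -4; range = 10 − (-13) = 23.
Area = (6 × 23) / 2 = 69.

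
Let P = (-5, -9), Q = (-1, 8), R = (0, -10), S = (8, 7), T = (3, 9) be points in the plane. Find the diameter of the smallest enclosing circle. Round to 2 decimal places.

The farthest pair is P–S with squared distance 425. The circle on this segment as diameter has centre (1.5, -1) and r² = 425/4 = 106.25.
Check Q: distance² to centre = 87.25 ≤ 106.25, so it lies inside.
All remaining points lie in this disk, and no smaller disk contains both endpoints, so this is the minimum enclosing circle.
Diameter = 2r = 2√(106.25) ≈ 20.62.

20.62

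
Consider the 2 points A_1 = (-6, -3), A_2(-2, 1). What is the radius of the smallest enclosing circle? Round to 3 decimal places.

2.828

The smallest circle enclosing two points has them as diameter endpoints.
Centre = midpoint = (-4, -1); r² = |A_1A_2|²/4 = 32/4 = 8.
r = √8 ≈ 2.828.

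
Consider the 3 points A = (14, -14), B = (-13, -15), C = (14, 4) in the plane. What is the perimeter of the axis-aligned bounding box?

92

Width = max x − min x = 14 − (-13) = 27.
Height = max y − min y = 4 − (-15) = 19.
Perimeter = 2(27 + 19) = 92.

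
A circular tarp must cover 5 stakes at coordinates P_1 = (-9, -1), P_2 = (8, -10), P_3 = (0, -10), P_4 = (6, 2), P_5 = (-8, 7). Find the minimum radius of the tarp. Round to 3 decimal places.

The minimum enclosing circle of a finite set is fixed by two of the points (as a diameter) or three (as a circumcircle).
The farthest pair is P_2–P_5 with squared distance 545. The circle on this segment as diameter has centre (0, -1.5) and r² = 545/4 = 136.25.
Check P_1: distance² to centre = 81.25 ≤ 136.25, so it lies inside.
All remaining points lie in this disk, and no smaller disk contains both endpoints, so this is the minimum enclosing circle.
r = √(136.25) ≈ 11.673.

11.673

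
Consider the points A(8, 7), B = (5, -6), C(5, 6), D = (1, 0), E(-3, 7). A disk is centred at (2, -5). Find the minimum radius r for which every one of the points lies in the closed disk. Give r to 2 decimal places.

The required radius is the distance from (2, -5) to the farthest point.
Squared distances: 180, 10, 130, 26, 169.
Maximum is 180, attained at A.
r = √180 ≈ 13.42.

13.42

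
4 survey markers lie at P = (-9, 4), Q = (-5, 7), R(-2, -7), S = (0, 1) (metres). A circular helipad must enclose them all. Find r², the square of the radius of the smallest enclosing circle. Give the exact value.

51.25

A smallest enclosing disk is always determined by at most three of the input points on its boundary.
The farthest pair is Q–R with squared distance 205. The circle on this segment as diameter has centre (-3.5, 0) and r² = 205/4 = 51.25.
Check P: distance² to centre = 46.25 ≤ 51.25, so it lies inside.
All remaining points lie in this disk, and no smaller disk contains both endpoints, so this is the minimum enclosing circle.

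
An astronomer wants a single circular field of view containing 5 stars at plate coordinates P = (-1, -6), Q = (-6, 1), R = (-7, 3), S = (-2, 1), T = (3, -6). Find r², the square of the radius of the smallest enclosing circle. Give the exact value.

45.25

By Welzl's lemma the MEC is supported by two points (diametrically opposite) or three points (on a circumcircle).
The farthest pair is R–T with squared distance 181. The circle on this segment as diameter has centre (-2, -1.5) and r² = 181/4 = 45.25.
Check P: distance² to centre = 21.25 ≤ 45.25, so it lies inside.
All remaining points lie in this disk, and no smaller disk contains both endpoints, so this is the minimum enclosing circle.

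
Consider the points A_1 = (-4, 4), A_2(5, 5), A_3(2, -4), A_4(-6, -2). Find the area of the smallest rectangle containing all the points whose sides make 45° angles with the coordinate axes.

In coordinates u = x + y, v = x − y the rectangle is axis-aligned; the map (x,y)→(u,v) scales areas by 2.
u-values: 0, 10, -2, -8; range = 10 − (-8) = 18.
v-values: -8, 0, 6, -4; range = 6 − (-8) = 14.
Area = (18 × 14) / 2 = 126.

126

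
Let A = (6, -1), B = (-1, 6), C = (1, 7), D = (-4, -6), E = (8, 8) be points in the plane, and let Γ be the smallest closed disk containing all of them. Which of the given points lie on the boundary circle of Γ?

The minimum enclosing circle of a finite set is fixed by two of the points (as a diameter) or three (as a circumcircle).
The farthest pair is D–E with squared distance 340. The circle on this segment as diameter has centre (2, 1) and r² = 340/4 = 85.
Check A: distance² to centre = 20 ≤ 85, so it lies inside.
All remaining points lie in this disk, and no smaller disk contains both endpoints, so this is the minimum enclosing circle.
The points at distance exactly r from the centre are D, E — 2 points.

D, E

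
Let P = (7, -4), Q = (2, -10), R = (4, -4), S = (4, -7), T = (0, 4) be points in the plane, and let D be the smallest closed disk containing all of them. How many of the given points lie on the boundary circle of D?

2

By Welzl's lemma the MEC is supported by two points (diametrically opposite) or three points (on a circumcircle).
The farthest pair is Q–T with squared distance 200. The circle on this segment as diameter has centre (1, -3) and r² = 200/4 = 50.
Check P: distance² to centre = 37 ≤ 50, so it lies inside.
All remaining points lie in this disk, and no smaller disk contains both endpoints, so this is the minimum enclosing circle.
The points at distance exactly r from the centre are Q, T — 2 points.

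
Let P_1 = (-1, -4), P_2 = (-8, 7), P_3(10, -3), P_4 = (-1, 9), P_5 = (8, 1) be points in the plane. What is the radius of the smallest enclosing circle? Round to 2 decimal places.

10.30

By Welzl's lemma the MEC is supported by two points (diametrically opposite) or three points (on a circumcircle).
The farthest pair is P_2–P_3 with squared distance 424. The circle on this segment as diameter has centre (1, 2) and r² = 424/4 = 106.
Check P_1: distance² to centre = 40 ≤ 106, so it lies inside.
All remaining points lie in this disk, and no smaller disk contains both endpoints, so this is the minimum enclosing circle.
r = √106 ≈ 10.30.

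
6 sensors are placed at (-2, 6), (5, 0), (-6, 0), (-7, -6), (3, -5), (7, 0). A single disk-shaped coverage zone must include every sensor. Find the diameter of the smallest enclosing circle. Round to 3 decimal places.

15.520

The minimum enclosing circle is determined by three boundary points: (-2, 6), (-7, -6), (7, 0).
Their circumcentre is (-27/46, -75/46) with r² = 63713/1058.
The farthest remaining point (5, 0) is at distance² 35837/1058 ≤ 63713/1058.
Diameter = 2r = 2√(63713/1058) ≈ 15.520.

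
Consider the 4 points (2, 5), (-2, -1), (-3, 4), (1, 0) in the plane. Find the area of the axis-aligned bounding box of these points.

x ranges over [-3, 2], width 5.
y ranges over [-1, 5], height 6.
Area = 5 × 6 = 30.

30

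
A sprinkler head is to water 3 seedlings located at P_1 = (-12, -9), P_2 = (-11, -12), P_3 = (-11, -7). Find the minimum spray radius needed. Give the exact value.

2.5

Side lengths²: P_1P_2² = 10, P_1P_3² = 5, P_2P_3² = 25.
Since P_2P_3² = 25 ≥ 10 + 5 = 15, the angle opposite P_2P_3 is not acute, so the smallest enclosing circle has P_2P_3 as diameter.
Centre = midpoint of P_2P_3 = (-11, -9.5), r² = 25/4 = 6.25.
r = √(6.25) = 2.5.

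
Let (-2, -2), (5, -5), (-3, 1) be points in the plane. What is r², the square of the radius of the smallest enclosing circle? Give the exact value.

25

Call the three points A, B, C in the order given.
Side lengths²: AB² = 58, AC² = 10, BC² = 100.
Since BC² = 100 ≥ 58 + 10 = 68, the angle opposite BC is not acute, so the smallest enclosing circle has BC as diameter.
Centre = midpoint of BC = (1, -2), r² = 100/4 = 25.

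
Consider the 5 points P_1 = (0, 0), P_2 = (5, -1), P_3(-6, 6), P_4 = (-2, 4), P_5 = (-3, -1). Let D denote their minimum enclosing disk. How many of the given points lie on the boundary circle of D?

A smallest enclosing disk is always determined by at most three of the input points on its boundary.
The farthest pair is P_2–P_3 with squared distance 170. The circle on this segment as diameter has centre (-0.5, 2.5) and r² = 170/4 = 42.5.
Check P_1: distance² to centre = 6.5 ≤ 42.5, so it lies inside.
All remaining points lie in this disk, and no smaller disk contains both endpoints, so this is the minimum enclosing circle.
The points at distance exactly r from the centre are P_2, P_3 — 2 points.

2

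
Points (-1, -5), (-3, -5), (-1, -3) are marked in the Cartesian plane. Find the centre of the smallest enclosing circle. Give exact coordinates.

(-2, -4)

Call the three points A, B, C in the order given.
Side lengths²: AB² = 4, AC² = 4, BC² = 8.
Since BC² = 8 ≥ 4 + 4 = 8, the angle opposite BC is not acute, so the smallest enclosing circle has BC as diameter.
Centre = midpoint of BC = (-2, -4), r² = 8/4 = 2.
Centre = (-2, -4).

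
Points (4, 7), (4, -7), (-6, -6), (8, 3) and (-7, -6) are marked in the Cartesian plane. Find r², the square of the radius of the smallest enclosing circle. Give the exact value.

77.03125

The minimum enclosing circle is determined by three boundary points: (4, 7), (8, 3), (-7, -6).
Their circumcentre is (0.125, -0.875) with r² = 77.03125.
The farthest remaining point (-6, -6) is at distance² 63.78125 ≤ 77.03125.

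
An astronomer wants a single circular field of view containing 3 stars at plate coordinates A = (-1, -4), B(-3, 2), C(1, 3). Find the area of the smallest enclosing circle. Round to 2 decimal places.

Side lengths²: AB² = 40, AC² = 53, BC² = 17.
Since AC² = 53 < 40 + 17 = 57, the triangle is acute, so the smallest enclosing circle is the circumcircle.
Circumcentre = (-7/26, -11/26), r² = 4505/338.
Area = π·r² = π·4505/338 ≈ 41.87.

41.87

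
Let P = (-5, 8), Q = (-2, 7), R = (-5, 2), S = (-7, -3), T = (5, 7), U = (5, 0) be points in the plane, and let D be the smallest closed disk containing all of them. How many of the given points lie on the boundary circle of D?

2

A smallest enclosing disk is always determined by at most three of the input points on its boundary.
The farthest pair is S–T with squared distance 244. The circle on this segment as diameter has centre (-1, 2) and r² = 244/4 = 61.
Check P: distance² to centre = 52 ≤ 61, so it lies inside.
All remaining points lie in this disk, and no smaller disk contains both endpoints, so this is the minimum enclosing circle.
The points at distance exactly r from the centre are S, T — 2 points.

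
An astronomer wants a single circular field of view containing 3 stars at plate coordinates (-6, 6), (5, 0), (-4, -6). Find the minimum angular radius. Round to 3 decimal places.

6.870

Call the three points A, B, C in the order given.
Side lengths²: AB² = 157, AC² = 148, BC² = 117.
Since AB² = 157 < 148 + 117 = 265, the triangle is acute, so the smallest enclosing circle is the circumcircle.
Circumcentre = (-1.85, 0.525), r² = 47.198125.
r = √(47.198125) ≈ 6.870.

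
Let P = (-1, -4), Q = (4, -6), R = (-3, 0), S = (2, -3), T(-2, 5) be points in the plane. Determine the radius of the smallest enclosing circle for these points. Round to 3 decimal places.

A smallest enclosing disk is always determined by at most three of the input points on its boundary.
The farthest pair is Q–T with squared distance 157. The circle on this segment as diameter has centre (1, -0.5) and r² = 157/4 = 39.25.
Check P: distance² to centre = 16.25 ≤ 39.25, so it lies inside.
All remaining points lie in this disk, and no smaller disk contains both endpoints, so this is the minimum enclosing circle.
r = √(39.25) ≈ 6.265.

6.265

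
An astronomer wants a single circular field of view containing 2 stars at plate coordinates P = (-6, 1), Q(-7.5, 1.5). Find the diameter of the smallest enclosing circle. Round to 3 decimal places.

The smallest circle enclosing two points has them as diameter endpoints.
Centre = midpoint = (-6.75, 1.25); r² = |PQ|²/4 = 2.5/4 = 0.625.
Diameter = 2r = 2√(0.625) ≈ 1.581.

1.581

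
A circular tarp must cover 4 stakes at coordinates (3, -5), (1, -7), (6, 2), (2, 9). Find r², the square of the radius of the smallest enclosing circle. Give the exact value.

The minimum enclosing circle of a finite set is fixed by two of the points (as a diameter) or three (as a circumcircle).
The farthest pair is (1, -7)–(2, 9) with squared distance 257. The circle on this segment as diameter has centre (1.5, 1) and r² = 257/4 = 64.25.
Check (3, -5): distance² to centre = 38.25 ≤ 64.25, so it lies inside.
All remaining points lie in this disk, and no smaller disk contains both endpoints, so this is the minimum enclosing circle.

64.25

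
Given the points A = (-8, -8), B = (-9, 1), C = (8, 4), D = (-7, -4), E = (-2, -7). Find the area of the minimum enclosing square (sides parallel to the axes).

The bounding box has width 17 and height 12.
An axis-aligned square enclosing the set must have side ≥ max(width, height).
So the minimum side is max(17, 12) = 17.
Area = 17² = 289.

289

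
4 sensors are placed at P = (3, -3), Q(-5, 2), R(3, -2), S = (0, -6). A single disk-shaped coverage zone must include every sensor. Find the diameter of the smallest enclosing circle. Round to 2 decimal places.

A smallest enclosing disk is always determined by at most three of the input points on its boundary.
The minimum enclosing circle is determined by three boundary points: P, Q, S.
Their circumcentre is (-41/26, -37/26) with r² = 7921/338.
The farthest remaining point R is at distance² 7193/338 ≤ 7921/338.
Diameter = 2r = 2√(7921/338) ≈ 9.68.

9.68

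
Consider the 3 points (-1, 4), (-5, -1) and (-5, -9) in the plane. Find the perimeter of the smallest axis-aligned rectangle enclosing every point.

Width = max x − min x = -1 − (-5) = 4.
Height = max y − min y = 4 − (-9) = 13.
Perimeter = 2(4 + 13) = 34.

34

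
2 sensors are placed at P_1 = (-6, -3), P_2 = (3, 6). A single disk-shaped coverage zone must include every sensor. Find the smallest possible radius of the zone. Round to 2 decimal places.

6.36

The smallest circle enclosing two points has them as diameter endpoints.
Centre = midpoint = (-1.5, 1.5); r² = |P_1P_2|²/4 = 162/4 = 40.5.
r = √(40.5) ≈ 6.36.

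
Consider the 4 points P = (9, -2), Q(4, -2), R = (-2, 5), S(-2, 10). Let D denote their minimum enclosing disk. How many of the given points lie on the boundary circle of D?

2

A smallest enclosing disk is always determined by at most three of the input points on its boundary.
The farthest pair is P–S with squared distance 265. The circle on this segment as diameter has centre (3.5, 4) and r² = 265/4 = 66.25.
Check Q: distance² to centre = 36.25 ≤ 66.25, so it lies inside.
All remaining points lie in this disk, and no smaller disk contains both endpoints, so this is the minimum enclosing circle.
The points at distance exactly r from the centre are P, S — 2 points.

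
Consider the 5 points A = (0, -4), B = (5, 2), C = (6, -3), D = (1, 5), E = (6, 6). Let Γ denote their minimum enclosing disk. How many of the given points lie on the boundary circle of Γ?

2

A smallest enclosing disk is always determined by at most three of the input points on its boundary.
The farthest pair is A–E with squared distance 136. The circle on this segment as diameter has centre (3, 1) and r² = 136/4 = 34.
Check B: distance² to centre = 5 ≤ 34, so it lies inside.
All remaining points lie in this disk, and no smaller disk contains both endpoints, so this is the minimum enclosing circle.
The points at distance exactly r from the centre are A, E — 2 points.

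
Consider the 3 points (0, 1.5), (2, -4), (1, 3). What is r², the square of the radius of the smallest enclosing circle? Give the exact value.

Call the three points A, B, C in the order given.
Side lengths²: AB² = 34.25, AC² = 3.25, BC² = 50.
Since BC² = 50 ≥ 34.25 + 3.25 = 37.5, the angle opposite BC is not acute, so the smallest enclosing circle has BC as diameter.
Centre = midpoint of BC = (1.5, -0.5), r² = 50/4 = 12.5.

12.5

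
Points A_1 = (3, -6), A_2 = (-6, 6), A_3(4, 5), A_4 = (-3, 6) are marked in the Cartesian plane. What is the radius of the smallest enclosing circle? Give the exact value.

7.5

A smallest enclosing disk is always determined by at most three of the input points on its boundary.
The farthest pair is A_1–A_2 with squared distance 225. The circle on this segment as diameter has centre (-1.5, 0) and r² = 225/4 = 56.25.
Check A_3: distance² to centre = 55.25 ≤ 56.25, so it lies inside.
All remaining points lie in this disk, and no smaller disk contains both endpoints, so this is the minimum enclosing circle.
r = √(56.25) = 7.5.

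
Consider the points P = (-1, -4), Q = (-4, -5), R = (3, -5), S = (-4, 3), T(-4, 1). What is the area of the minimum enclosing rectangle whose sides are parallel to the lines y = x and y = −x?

In coordinates u = x + y, v = x − y the rectangle is axis-aligned; the map (x,y)→(u,v) scales areas by 2.
u-values: -5, -9, -2, -1, -3; range = -1 − (-9) = 8.
v-values: 3, 1, 8, -7, -5; range = 8 − (-7) = 15.
Area = (8 × 15) / 2 = 60.

60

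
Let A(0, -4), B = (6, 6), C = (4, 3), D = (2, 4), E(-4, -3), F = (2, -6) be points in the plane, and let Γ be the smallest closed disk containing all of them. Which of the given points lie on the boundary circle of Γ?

By Welzl's lemma the MEC is supported by two points (diametrically opposite) or three points (on a circumcircle).
The minimum enclosing circle is determined by three boundary points: B, E, F.
Their circumcentre is (23/14, 11/14) with r² = 4525/98.
The farthest remaining point A is at distance² 2509/98 ≤ 4525/98.
The points at distance exactly r from the centre are B, E, F — 3 points.

B, E, F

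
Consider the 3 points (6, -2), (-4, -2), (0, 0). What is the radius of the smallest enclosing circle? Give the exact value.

5

Call the three points A, B, C in the order given.
Side lengths²: AB² = 100, AC² = 40, BC² = 20.
Since AB² = 100 ≥ 40 + 20 = 60, the angle opposite AB is not acute, so the smallest enclosing circle has AB as diameter.
Centre = midpoint of AB = (1, -2), r² = 100/4 = 25.
r = √25 = 5.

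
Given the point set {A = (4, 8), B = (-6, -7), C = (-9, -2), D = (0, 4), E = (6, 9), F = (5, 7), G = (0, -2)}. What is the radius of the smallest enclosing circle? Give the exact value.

10

A smallest enclosing disk is always determined by at most three of the input points on its boundary.
The farthest pair is B–E with squared distance 400. The circle on this segment as diameter has centre (0, 1) and r² = 400/4 = 100.
Check A: distance² to centre = 65 ≤ 100, so it lies inside.
All remaining points lie in this disk, and no smaller disk contains both endpoints, so this is the minimum enclosing circle.
r = √100 = 10.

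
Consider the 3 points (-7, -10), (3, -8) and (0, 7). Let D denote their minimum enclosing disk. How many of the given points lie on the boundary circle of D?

3

Call the three points A, B, C in the order given.
Side lengths²: AB² = 104, AC² = 338, BC² = 234.
Since AC² = 338 ≥ 234 + 104 = 338, the angle opposite AC is not acute, so the smallest enclosing circle has AC as diameter.
Centre = midpoint of AC = (-3.5, -1.5), r² = 338/4 = 84.5.
The points at distance exactly r from the centre are (-7, -10), (3, -8), (0, 7) — 3 points.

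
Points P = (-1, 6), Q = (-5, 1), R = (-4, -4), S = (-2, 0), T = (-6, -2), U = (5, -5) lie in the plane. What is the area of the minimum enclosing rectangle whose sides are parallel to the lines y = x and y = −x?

110.5

In coordinates u = x + y, v = x − y the rectangle is axis-aligned; the map (x,y)→(u,v) scales areas by 2.
u-values: 5, -4, -8, -2, -8, 0; range = 5 − (-8) = 13.
v-values: -7, -6, 0, -2, -4, 10; range = 10 − (-7) = 17.
Area = (13 × 17) / 2 = 110.5.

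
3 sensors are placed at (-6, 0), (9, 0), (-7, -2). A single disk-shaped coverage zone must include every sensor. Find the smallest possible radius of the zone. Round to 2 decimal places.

8.06

Call the three points A, B, C in the order given.
Side lengths²: AB² = 225, AC² = 5, BC² = 260.
Since BC² = 260 ≥ 225 + 5 = 230, the angle opposite BC is not acute, so the smallest enclosing circle has BC as diameter.
Centre = midpoint of BC = (1, -1), r² = 260/4 = 65.
r = √65 ≈ 8.06.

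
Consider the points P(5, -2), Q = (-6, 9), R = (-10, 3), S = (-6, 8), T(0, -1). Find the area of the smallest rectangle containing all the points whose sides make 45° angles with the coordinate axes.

In coordinates u = x + y, v = x − y the rectangle is axis-aligned; the map (x,y)→(u,v) scales areas by 2.
u-values: 3, 3, -7, 2, -1; range = 3 − (-7) = 10.
v-values: 7, -15, -13, -14, 1; range = 7 − (-15) = 22.
Area = (10 × 22) / 2 = 110.

110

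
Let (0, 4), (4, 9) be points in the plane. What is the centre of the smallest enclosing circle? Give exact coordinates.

(2, 6.5)

The smallest circle enclosing two points has them as diameter endpoints.
Centre = midpoint = (2, 6.5); r² = |(0, 4)−(4, 9)|²/4 = 41/4 = 10.25.
Centre = (2, 6.5).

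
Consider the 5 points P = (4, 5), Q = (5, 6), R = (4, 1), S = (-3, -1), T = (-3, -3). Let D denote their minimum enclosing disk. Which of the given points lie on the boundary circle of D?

Q, T

By Welzl's lemma the MEC is supported by two points (diametrically opposite) or three points (on a circumcircle).
The farthest pair is Q–T with squared distance 145. The circle on this segment as diameter has centre (1, 1.5) and r² = 145/4 = 36.25.
Check P: distance² to centre = 21.25 ≤ 36.25, so it lies inside.
All remaining points lie in this disk, and no smaller disk contains both endpoints, so this is the minimum enclosing circle.
The points at distance exactly r from the centre are Q, T — 2 points.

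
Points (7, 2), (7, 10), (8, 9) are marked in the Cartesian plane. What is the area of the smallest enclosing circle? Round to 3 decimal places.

Call the three points A, B, C in the order given.
Side lengths²: AB² = 64, AC² = 50, BC² = 2.
Since AB² = 64 ≥ 50 + 2 = 52, the angle opposite AB is not acute, so the smallest enclosing circle has AB as diameter.
Centre = midpoint of AB = (7, 6), r² = 64/4 = 16.
Area = π·r² = π·16 ≈ 50.265.

50.265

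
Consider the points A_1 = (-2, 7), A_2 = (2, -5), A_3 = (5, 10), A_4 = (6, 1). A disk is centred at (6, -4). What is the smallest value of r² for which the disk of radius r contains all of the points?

197

The required radius is the distance from (6, -4) to the farthest point.
Squared distances: 185, 17, 197, 25.
Maximum is 197, attained at A_3.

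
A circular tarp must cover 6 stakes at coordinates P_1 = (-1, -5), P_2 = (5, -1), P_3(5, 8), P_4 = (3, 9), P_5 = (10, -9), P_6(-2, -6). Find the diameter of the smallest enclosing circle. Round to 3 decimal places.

19.370

By Welzl's lemma the MEC is supported by two points (diametrically opposite) or three points (on a circumcircle).
The minimum enclosing circle is determined by three boundary points: P_4, P_5, P_6.
Their circumcentre is (151/26, -7/26) with r² = 31705/338.
The farthest remaining point P_3 is at distance² 23333/338 ≤ 31705/338.
Diameter = 2r = 2√(31705/338) ≈ 19.370.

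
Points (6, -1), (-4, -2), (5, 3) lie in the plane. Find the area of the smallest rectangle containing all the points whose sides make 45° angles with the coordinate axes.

63

In coordinates u = x + y, v = x − y the rectangle is axis-aligned; the map (x,y)→(u,v) scales areas by 2.
u-values: 5, -6, 8; range = 8 − (-6) = 14.
v-values: 7, -2, 2; range = 7 − (-2) = 9.
Area = (14 × 9) / 2 = 63.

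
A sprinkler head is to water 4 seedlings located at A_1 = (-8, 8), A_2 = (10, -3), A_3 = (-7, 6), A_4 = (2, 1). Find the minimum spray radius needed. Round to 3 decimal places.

A smallest enclosing disk is always determined by at most three of the input points on its boundary.
The farthest pair is A_1–A_2 with squared distance 445. The circle on this segment as diameter has centre (1, 2.5) and r² = 445/4 = 111.25.
Check A_3: distance² to centre = 76.25 ≤ 111.25, so it lies inside.
All remaining points lie in this disk, and no smaller disk contains both endpoints, so this is the minimum enclosing circle.
r = √(111.25) ≈ 10.548.

10.548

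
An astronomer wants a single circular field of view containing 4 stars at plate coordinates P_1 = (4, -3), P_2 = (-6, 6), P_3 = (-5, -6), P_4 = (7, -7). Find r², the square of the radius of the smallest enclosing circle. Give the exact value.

The farthest pair is P_2–P_4 with squared distance 338. The circle on this segment as diameter has centre (0.5, -0.5) and r² = 338/4 = 84.5.
Check P_1: distance² to centre = 18.5 ≤ 84.5, so it lies inside.
All remaining points lie in this disk, and no smaller disk contains both endpoints, so this is the minimum enclosing circle.

84.5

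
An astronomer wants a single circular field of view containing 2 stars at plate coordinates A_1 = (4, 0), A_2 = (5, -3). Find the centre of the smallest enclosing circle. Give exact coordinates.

The smallest circle enclosing two points has them as diameter endpoints.
Centre = midpoint = (4.5, -1.5); r² = |A_1A_2|²/4 = 10/4 = 2.5.
Centre = (4.5, -1.5).

(4.5, -1.5)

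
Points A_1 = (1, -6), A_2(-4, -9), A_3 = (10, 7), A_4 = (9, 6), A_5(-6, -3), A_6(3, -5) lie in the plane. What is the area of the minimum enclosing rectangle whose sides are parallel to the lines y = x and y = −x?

165

In coordinates u = x + y, v = x − y the rectangle is axis-aligned; the map (x,y)→(u,v) scales areas by 2.
u-values: -5, -13, 17, 15, -9, -2; range = 17 − (-13) = 30.
v-values: 7, 5, 3, 3, -3, 8; range = 8 − (-3) = 11.
Area = (30 × 11) / 2 = 165.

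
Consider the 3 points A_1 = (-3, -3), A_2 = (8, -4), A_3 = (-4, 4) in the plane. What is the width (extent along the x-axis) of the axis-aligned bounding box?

max x = 8, min x = -4, so width = 12.

12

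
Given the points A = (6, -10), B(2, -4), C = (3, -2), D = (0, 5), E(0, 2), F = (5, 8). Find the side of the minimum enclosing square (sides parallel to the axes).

The bounding box has width 6 and height 18.
An axis-aligned square enclosing the set must have side ≥ max(width, height).
So the minimum side is max(6, 18) = 18.

18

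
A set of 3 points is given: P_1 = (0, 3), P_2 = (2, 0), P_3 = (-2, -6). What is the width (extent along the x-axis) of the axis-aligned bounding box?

4

max x = 2, min x = -2, so width = 4.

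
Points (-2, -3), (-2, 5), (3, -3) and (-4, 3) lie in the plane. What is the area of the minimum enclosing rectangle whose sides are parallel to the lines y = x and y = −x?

In coordinates u = x + y, v = x − y the rectangle is axis-aligned; the map (x,y)→(u,v) scales areas by 2.
u-values: -5, 3, 0, -1; range = 3 − (-5) = 8.
v-values: 1, -7, 6, -7; range = 6 − (-7) = 13.
Area = (8 × 13) / 2 = 52.

52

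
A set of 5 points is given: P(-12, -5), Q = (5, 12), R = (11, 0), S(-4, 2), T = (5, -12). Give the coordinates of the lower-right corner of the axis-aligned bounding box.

(11, -12)

x-range [-12, 11], y-range [-12, 12].
The lower-right corner is (11, -12).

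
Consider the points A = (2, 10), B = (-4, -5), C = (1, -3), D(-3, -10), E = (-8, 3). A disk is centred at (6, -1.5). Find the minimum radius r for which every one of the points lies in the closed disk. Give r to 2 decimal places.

The required radius is the distance from (6, -1.5) to the farthest point.
Squared distances: 148.25, 112.25, 27.25, 153.25, 216.25.
Maximum is 216.25, attained at E.
r = √(216.25) ≈ 14.71.

14.71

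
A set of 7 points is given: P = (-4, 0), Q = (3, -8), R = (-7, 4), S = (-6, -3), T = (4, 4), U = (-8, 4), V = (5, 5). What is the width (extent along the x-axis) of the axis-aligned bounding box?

max x = 5, min x = -8, so width = 13.

13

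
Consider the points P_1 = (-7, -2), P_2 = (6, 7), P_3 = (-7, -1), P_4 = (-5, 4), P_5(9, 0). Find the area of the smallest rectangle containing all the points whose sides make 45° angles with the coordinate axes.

198

In coordinates u = x + y, v = x − y the rectangle is axis-aligned; the map (x,y)→(u,v) scales areas by 2.
u-values: -9, 13, -8, -1, 9; range = 13 − (-9) = 22.
v-values: -5, -1, -6, -9, 9; range = 9 − (-9) = 18.
Area = (22 × 18) / 2 = 198.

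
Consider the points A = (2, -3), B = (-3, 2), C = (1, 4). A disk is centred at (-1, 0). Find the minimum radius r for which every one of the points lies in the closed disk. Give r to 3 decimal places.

The required radius is the distance from (-1, 0) to the farthest point.
Squared distances: 18, 8, 20.
Maximum is 20, attained at C.
r = √20 ≈ 4.472.

4.472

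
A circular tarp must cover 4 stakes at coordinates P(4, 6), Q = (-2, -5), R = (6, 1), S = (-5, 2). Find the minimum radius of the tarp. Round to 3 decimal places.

A smallest enclosing disk is always determined by at most three of the input points on its boundary.
The farthest pair is P–Q with squared distance 157. The circle on this segment as diameter has centre (1, 0.5) and r² = 157/4 = 39.25.
Check R: distance² to centre = 25.25 ≤ 39.25, so it lies inside.
All remaining points lie in this disk, and no smaller disk contains both endpoints, so this is the minimum enclosing circle.
r = √(39.25) ≈ 6.265.

6.265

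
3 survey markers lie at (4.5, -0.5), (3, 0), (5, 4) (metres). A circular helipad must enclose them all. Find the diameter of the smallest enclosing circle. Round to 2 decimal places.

4.57

Call the three points A, B, C in the order given.
Side lengths²: AB² = 2.5, AC² = 20.5, BC² = 20.
Since AC² = 20.5 < 20 + 2.5 = 22.5, the triangle is acute, so the smallest enclosing circle is the circumcircle.
Circumcentre = (31/7, 25/14), r² = 1025/196.
Diameter = 2r = 2√(1025/196) ≈ 4.57.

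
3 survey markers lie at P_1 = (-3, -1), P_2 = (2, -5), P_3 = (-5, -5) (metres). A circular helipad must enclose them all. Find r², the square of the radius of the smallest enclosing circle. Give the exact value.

Side lengths²: P_1P_2² = 41, P_1P_3² = 20, P_2P_3² = 49.
Since P_2P_3² = 49 < 41 + 20 = 61, the triangle is acute, so the smallest enclosing circle is the circumcircle.
Circumcentre = (-1.5, -4.25), r² = 12.8125.

12.8125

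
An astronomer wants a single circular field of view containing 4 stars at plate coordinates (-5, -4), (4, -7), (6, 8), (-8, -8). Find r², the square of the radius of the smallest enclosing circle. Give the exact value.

A smallest enclosing disk is always determined by at most three of the input points on its boundary.
The farthest pair is (6, 8)–(-8, -8) with squared distance 452. The circle on this segment as diameter has centre (-1, 0) and r² = 452/4 = 113.
Check (-5, -4): distance² to centre = 32 ≤ 113, so it lies inside.
All remaining points lie in this disk, and no smaller disk contains both endpoints, so this is the minimum enclosing circle.

113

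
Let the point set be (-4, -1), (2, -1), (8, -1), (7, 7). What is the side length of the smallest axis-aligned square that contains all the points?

12

The bounding box has width 12 and height 8.
An axis-aligned square enclosing the set must have side ≥ max(width, height).
So the minimum side is max(12, 8) = 12.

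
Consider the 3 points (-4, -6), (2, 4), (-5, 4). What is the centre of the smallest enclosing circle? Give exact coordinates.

Call the three points A, B, C in the order given.
Side lengths²: AB² = 136, AC² = 101, BC² = 49.
Since AB² = 136 < 101 + 49 = 150, the triangle is acute, so the smallest enclosing circle is the circumcircle.
Circumcentre = (-1.5, -0.7), r² = 34.34.
Centre = (-1.5, -0.7).

(-1.5, -0.7)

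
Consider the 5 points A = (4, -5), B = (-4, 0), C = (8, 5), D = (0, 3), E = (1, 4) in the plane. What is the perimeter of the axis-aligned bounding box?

44

Width = max x − min x = 8 − (-4) = 12.
Height = max y − min y = 5 − (-5) = 10.
Perimeter = 2(12 + 10) = 44.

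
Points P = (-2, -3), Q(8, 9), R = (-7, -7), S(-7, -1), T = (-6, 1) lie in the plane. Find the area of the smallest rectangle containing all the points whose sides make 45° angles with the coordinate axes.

In coordinates u = x + y, v = x − y the rectangle is axis-aligned; the map (x,y)→(u,v) scales areas by 2.
u-values: -5, 17, -14, -8, -5; range = 17 − (-14) = 31.
v-values: 1, -1, 0, -6, -7; range = 1 − (-7) = 8.
Area = (31 × 8) / 2 = 124.

124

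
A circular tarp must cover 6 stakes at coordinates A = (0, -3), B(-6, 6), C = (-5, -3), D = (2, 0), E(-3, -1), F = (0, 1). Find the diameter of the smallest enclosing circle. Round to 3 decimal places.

10.817

The farthest pair is A–B with squared distance 117. The circle on this segment as diameter has centre (-3, 1.5) and r² = 117/4 = 29.25.
Check C: distance² to centre = 24.25 ≤ 29.25, so it lies inside.
All remaining points lie in this disk, and no smaller disk contains both endpoints, so this is the minimum enclosing circle.
Diameter = 2r = 2√(29.25) ≈ 10.817.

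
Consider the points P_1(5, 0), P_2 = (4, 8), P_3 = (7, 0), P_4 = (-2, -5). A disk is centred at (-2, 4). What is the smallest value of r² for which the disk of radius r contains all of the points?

97

The required radius is the distance from (-2, 4) to the farthest point.
Squared distances: 65, 52, 97, 81.
Maximum is 97, attained at P_3.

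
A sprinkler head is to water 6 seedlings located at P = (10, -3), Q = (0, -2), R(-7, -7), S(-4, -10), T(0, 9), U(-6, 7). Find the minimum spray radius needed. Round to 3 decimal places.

By Welzl's lemma the MEC is supported by two points (diametrically opposite) or three points (on a circumcircle).
The minimum enclosing circle is determined by three boundary points: P, S, U.
Their circumcentre is (7/36, -8/9) with r² = 130385/1296.
The farthest remaining point T is at distance² 126785/1296 ≤ 130385/1296.
r = √(130385/1296) ≈ 10.030.

10.030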